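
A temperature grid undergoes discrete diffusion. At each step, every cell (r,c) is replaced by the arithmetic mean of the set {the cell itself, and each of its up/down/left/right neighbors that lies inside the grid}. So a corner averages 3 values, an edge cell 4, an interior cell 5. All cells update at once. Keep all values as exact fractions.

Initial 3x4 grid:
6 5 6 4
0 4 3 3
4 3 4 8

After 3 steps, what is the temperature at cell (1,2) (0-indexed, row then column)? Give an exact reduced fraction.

Step 1: cell (1,2) = 4
Step 2: cell (1,2) = 41/10
Step 3: cell (1,2) = 511/120
Full grid after step 3:
  1637/432 5999/1440 6181/1440 1933/432
  1723/480 149/40 511/120 6361/1440
  1399/432 5329/1440 659/160 215/48

Answer: 511/120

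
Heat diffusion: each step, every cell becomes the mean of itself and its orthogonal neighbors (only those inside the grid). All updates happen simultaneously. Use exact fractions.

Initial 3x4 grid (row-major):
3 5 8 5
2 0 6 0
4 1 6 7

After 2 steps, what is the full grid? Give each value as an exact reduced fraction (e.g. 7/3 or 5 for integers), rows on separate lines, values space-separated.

Answer: 115/36 121/30 55/12 89/18
643/240 79/25 223/50 103/24
22/9 773/240 193/48 83/18

Derivation:
After step 1:
  10/3 4 6 13/3
  9/4 14/5 4 9/2
  7/3 11/4 5 13/3
After step 2:
  115/36 121/30 55/12 89/18
  643/240 79/25 223/50 103/24
  22/9 773/240 193/48 83/18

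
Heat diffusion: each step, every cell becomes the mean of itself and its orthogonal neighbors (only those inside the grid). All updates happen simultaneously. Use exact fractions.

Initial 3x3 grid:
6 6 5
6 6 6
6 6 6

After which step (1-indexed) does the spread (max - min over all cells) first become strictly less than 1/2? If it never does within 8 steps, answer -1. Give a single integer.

Step 1: max=6, min=17/3, spread=1/3
  -> spread < 1/2 first at step 1
Step 2: max=6, min=103/18, spread=5/18
Step 3: max=6, min=1255/216, spread=41/216
Step 4: max=2149/360, min=75629/12960, spread=347/2592
Step 5: max=21443/3600, min=4558663/777600, spread=2921/31104
Step 6: max=2566517/432000, min=274107461/46656000, spread=24611/373248
Step 7: max=57663259/9720000, min=16477437967/2799360000, spread=207329/4478976
Step 8: max=3071598401/518400000, min=989739647549/167961600000, spread=1746635/53747712

Answer: 1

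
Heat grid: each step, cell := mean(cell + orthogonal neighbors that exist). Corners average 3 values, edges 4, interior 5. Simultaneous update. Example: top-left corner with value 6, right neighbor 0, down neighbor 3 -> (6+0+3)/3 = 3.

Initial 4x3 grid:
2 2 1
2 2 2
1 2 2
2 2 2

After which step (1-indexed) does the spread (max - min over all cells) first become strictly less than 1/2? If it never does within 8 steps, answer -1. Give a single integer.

Answer: 1

Derivation:
Step 1: max=2, min=5/3, spread=1/3
  -> spread < 1/2 first at step 1
Step 2: max=2, min=31/18, spread=5/18
Step 3: max=1381/720, min=1949/1080, spread=49/432
Step 4: max=41231/21600, min=234731/129600, spread=2531/25920
Step 5: max=406609/216000, min=94566911/51840000, spread=3019249/51840000
Step 6: max=36480949/19440000, min=94803289/51840000, spread=297509/6220800
Step 7: max=544514479/291600000, min=342091200791/186624000000, spread=6398065769/186624000000
Step 8: max=21738621049/11664000000, min=1027006535227/559872000000, spread=131578201/4478976000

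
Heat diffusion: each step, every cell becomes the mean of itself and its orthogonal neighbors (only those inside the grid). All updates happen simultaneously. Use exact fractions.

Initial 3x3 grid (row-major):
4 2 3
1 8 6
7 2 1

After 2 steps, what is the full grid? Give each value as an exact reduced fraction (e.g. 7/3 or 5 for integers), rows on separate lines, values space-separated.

After step 1:
  7/3 17/4 11/3
  5 19/5 9/2
  10/3 9/2 3
After step 2:
  139/36 281/80 149/36
  217/60 441/100 449/120
  77/18 439/120 4

Answer: 139/36 281/80 149/36
217/60 441/100 449/120
77/18 439/120 4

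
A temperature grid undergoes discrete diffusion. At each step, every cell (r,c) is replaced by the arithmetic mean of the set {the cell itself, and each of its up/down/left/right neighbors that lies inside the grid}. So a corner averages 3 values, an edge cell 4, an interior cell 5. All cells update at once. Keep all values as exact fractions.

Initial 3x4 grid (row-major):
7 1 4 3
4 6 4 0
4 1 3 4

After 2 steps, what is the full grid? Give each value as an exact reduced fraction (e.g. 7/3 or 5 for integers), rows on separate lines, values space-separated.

Answer: 55/12 147/40 397/120 97/36
309/80 397/100 307/100 649/240
47/12 127/40 367/120 97/36

Derivation:
After step 1:
  4 9/2 3 7/3
  21/4 16/5 17/5 11/4
  3 7/2 3 7/3
After step 2:
  55/12 147/40 397/120 97/36
  309/80 397/100 307/100 649/240
  47/12 127/40 367/120 97/36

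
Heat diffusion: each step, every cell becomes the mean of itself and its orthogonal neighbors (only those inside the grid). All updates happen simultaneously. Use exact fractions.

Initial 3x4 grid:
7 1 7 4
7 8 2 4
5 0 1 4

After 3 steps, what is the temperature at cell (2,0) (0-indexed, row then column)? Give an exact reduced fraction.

Answer: 64/15

Derivation:
Step 1: cell (2,0) = 4
Step 2: cell (2,0) = 19/4
Step 3: cell (2,0) = 64/15
Full grid after step 3:
  227/45 2371/480 659/160 337/80
  4853/960 1653/400 399/100 563/160
  64/15 637/160 499/160 791/240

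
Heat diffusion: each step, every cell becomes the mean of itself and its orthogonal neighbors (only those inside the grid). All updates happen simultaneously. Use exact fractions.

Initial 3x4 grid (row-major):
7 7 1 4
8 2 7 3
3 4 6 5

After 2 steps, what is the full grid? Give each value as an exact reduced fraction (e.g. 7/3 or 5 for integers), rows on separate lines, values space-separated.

After step 1:
  22/3 17/4 19/4 8/3
  5 28/5 19/5 19/4
  5 15/4 11/2 14/3
After step 2:
  199/36 329/60 58/15 73/18
  86/15 112/25 122/25 953/240
  55/12 397/80 1063/240 179/36

Answer: 199/36 329/60 58/15 73/18
86/15 112/25 122/25 953/240
55/12 397/80 1063/240 179/36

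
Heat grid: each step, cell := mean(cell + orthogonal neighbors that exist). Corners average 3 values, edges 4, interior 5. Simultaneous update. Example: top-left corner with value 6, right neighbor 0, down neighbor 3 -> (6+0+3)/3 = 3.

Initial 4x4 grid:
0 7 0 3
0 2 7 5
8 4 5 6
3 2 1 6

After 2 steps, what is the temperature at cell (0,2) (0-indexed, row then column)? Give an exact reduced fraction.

Answer: 389/120

Derivation:
Step 1: cell (0,2) = 17/4
Step 2: cell (0,2) = 389/120
Full grid after step 2:
  85/36 77/24 389/120 73/18
  151/48 67/20 219/50 1033/240
  887/240 381/100 108/25 1181/240
  127/36 109/30 56/15 40/9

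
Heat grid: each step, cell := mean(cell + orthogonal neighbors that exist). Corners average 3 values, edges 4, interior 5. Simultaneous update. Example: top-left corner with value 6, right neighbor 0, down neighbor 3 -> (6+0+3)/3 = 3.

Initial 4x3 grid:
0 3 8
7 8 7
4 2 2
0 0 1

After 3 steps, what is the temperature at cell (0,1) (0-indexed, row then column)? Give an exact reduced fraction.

Step 1: cell (0,1) = 19/4
Step 2: cell (0,1) = 1169/240
Step 3: cell (0,1) = 70867/14400
Full grid after step 3:
  9599/2160 70867/14400 157/30
  7409/1800 3331/750 11437/2400
  10993/3600 4817/1500 7937/2400
  4667/2160 28987/14400 391/180

Answer: 70867/14400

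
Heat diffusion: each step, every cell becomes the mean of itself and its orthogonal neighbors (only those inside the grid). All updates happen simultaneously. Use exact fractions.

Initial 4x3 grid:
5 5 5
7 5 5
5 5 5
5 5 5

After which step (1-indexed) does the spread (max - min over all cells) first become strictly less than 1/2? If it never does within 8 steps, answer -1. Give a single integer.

Answer: 3

Derivation:
Step 1: max=17/3, min=5, spread=2/3
Step 2: max=331/60, min=5, spread=31/60
Step 3: max=2911/540, min=5, spread=211/540
  -> spread < 1/2 first at step 3
Step 4: max=286897/54000, min=4547/900, spread=14077/54000
Step 5: max=2570407/486000, min=273683/54000, spread=5363/24300
Step 6: max=76640809/14580000, min=152869/30000, spread=93859/583200
Step 7: max=4584274481/874800000, min=248336467/48600000, spread=4568723/34992000
Step 8: max=274220435629/52488000000, min=7471618889/1458000000, spread=8387449/83980800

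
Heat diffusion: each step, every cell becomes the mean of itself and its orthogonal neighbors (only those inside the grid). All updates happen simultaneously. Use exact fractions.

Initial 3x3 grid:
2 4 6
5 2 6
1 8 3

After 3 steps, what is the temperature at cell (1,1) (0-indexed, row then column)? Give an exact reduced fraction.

Step 1: cell (1,1) = 5
Step 2: cell (1,1) = 15/4
Step 3: cell (1,1) = 1049/240
Full grid after step 3:
  104/27 377/96 1987/432
  1043/288 1049/240 847/192
  110/27 1187/288 2051/432

Answer: 1049/240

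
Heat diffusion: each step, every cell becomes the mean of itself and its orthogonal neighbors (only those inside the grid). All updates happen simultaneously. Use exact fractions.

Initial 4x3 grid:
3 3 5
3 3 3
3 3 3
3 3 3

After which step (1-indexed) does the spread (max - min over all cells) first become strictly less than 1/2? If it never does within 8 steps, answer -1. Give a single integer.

Answer: 3

Derivation:
Step 1: max=11/3, min=3, spread=2/3
Step 2: max=32/9, min=3, spread=5/9
Step 3: max=365/108, min=3, spread=41/108
  -> spread < 1/2 first at step 3
Step 4: max=43097/12960, min=3, spread=4217/12960
Step 5: max=2541949/777600, min=10879/3600, spread=38417/155520
Step 6: max=151168211/46656000, min=218597/72000, spread=1903471/9331200
Step 7: max=8999069089/2799360000, min=6595759/2160000, spread=18038617/111974400
Step 8: max=537152982851/167961600000, min=596126759/194400000, spread=883978523/6718464000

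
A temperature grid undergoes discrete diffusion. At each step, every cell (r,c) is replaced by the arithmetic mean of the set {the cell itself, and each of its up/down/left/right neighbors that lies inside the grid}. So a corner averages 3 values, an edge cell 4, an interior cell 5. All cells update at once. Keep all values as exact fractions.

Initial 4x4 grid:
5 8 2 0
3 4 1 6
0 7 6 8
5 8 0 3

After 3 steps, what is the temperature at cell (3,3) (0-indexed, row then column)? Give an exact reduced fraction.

Answer: 9559/2160

Derivation:
Step 1: cell (3,3) = 11/3
Step 2: cell (3,3) = 41/9
Step 3: cell (3,3) = 9559/2160
Full grid after step 3:
  9281/2160 14797/3600 13289/3600 1897/540
  30209/7200 25403/6000 1516/375 13769/3600
  6157/1440 3313/750 209/48 15821/3600
  469/108 6439/1440 32707/7200 9559/2160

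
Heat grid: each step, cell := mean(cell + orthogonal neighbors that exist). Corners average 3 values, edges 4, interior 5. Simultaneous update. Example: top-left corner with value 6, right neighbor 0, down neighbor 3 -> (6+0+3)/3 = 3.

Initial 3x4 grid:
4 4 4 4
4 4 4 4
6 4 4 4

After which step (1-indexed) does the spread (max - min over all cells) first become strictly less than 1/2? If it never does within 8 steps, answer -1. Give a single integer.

Step 1: max=14/3, min=4, spread=2/3
Step 2: max=41/9, min=4, spread=5/9
Step 3: max=473/108, min=4, spread=41/108
  -> spread < 1/2 first at step 3
Step 4: max=56057/12960, min=4, spread=4217/12960
Step 5: max=3319549/777600, min=14479/3600, spread=38417/155520
Step 6: max=197824211/46656000, min=290597/72000, spread=1903471/9331200
Step 7: max=11798429089/2799360000, min=8755759/2160000, spread=18038617/111974400
Step 8: max=705114582851/167961600000, min=790526759/194400000, spread=883978523/6718464000

Answer: 3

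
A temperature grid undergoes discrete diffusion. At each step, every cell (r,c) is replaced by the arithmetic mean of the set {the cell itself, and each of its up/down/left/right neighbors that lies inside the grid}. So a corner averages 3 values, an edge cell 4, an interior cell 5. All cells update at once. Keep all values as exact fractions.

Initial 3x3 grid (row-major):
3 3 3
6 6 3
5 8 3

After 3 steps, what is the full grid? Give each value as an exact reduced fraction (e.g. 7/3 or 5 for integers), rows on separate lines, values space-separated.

After step 1:
  4 15/4 3
  5 26/5 15/4
  19/3 11/2 14/3
After step 2:
  17/4 319/80 7/2
  77/15 116/25 997/240
  101/18 217/40 167/36
After step 3:
  3209/720 6551/1600 1397/360
  17671/3600 1167/250 60959/14400
  5821/1080 4063/800 10237/2160

Answer: 3209/720 6551/1600 1397/360
17671/3600 1167/250 60959/14400
5821/1080 4063/800 10237/2160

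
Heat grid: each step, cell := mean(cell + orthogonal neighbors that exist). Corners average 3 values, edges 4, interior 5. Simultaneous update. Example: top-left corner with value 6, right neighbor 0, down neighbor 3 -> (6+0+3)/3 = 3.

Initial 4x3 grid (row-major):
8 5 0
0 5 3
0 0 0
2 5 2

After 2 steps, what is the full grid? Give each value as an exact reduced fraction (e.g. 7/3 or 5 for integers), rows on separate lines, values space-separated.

Answer: 145/36 141/40 55/18
641/240 287/100 511/240
97/48 43/25 91/48
61/36 107/48 35/18

Derivation:
After step 1:
  13/3 9/2 8/3
  13/4 13/5 2
  1/2 2 5/4
  7/3 9/4 7/3
After step 2:
  145/36 141/40 55/18
  641/240 287/100 511/240
  97/48 43/25 91/48
  61/36 107/48 35/18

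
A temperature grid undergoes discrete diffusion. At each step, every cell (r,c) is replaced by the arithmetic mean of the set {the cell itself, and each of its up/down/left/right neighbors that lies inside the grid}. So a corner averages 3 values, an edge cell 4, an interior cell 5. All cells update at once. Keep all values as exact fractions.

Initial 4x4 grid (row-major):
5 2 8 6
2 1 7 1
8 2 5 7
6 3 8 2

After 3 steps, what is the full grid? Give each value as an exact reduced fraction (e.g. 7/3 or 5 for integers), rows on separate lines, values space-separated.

After step 1:
  3 4 23/4 5
  4 14/5 22/5 21/4
  9/2 19/5 29/5 15/4
  17/3 19/4 9/2 17/3
After step 2:
  11/3 311/80 383/80 16/3
  143/40 19/5 24/5 23/5
  539/120 433/100 89/20 307/60
  179/36 1123/240 1243/240 167/36
After step 3:
  2671/720 1937/480 2257/480 3533/720
  233/60 8157/2000 359/80 397/80
  977/225 26101/6000 28651/6000 677/144
  10183/2160 34489/7200 6821/1440 10753/2160

Answer: 2671/720 1937/480 2257/480 3533/720
233/60 8157/2000 359/80 397/80
977/225 26101/6000 28651/6000 677/144
10183/2160 34489/7200 6821/1440 10753/2160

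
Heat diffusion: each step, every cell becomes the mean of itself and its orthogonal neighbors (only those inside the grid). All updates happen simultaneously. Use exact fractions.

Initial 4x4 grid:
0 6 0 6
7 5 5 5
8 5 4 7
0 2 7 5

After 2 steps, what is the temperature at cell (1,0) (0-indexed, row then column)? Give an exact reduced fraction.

Step 1: cell (1,0) = 5
Step 2: cell (1,0) = 299/60
Full grid after step 2:
  145/36 127/30 217/60 41/9
  299/60 439/100 5 277/60
  68/15 49/10 479/100 86/15
  71/18 121/30 299/60 193/36

Answer: 299/60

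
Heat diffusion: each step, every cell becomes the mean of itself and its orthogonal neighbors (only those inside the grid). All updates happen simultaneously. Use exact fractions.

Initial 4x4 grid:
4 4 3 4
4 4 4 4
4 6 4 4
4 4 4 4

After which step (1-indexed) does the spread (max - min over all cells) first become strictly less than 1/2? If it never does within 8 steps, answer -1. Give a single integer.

Step 1: max=9/2, min=11/3, spread=5/6
Step 2: max=111/25, min=449/120, spread=419/600
Step 3: max=5167/1200, min=4109/1080, spread=5413/10800
Step 4: max=23171/5400, min=125963/32400, spread=13063/32400
  -> spread < 1/2 first at step 4
Step 5: max=688247/162000, min=3800009/972000, spread=329473/972000
Step 6: max=2573737/607500, min=115184093/29160000, spread=8355283/29160000
Step 7: max=613915457/145800000, min=3472861949/874800000, spread=210630793/874800000
Step 8: max=9174836263/2187000000, min=104783024153/26244000000, spread=5315011003/26244000000

Answer: 4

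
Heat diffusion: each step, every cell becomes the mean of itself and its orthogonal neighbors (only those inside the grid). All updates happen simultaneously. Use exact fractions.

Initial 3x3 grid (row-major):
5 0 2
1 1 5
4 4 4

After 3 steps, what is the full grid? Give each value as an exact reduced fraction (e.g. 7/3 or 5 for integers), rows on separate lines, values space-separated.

After step 1:
  2 2 7/3
  11/4 11/5 3
  3 13/4 13/3
After step 2:
  9/4 32/15 22/9
  199/80 66/25 89/30
  3 767/240 127/36
After step 3:
  1649/720 8521/3600 679/270
  4151/1600 4027/1500 10421/3600
  521/180 44509/14400 6977/2160

Answer: 1649/720 8521/3600 679/270
4151/1600 4027/1500 10421/3600
521/180 44509/14400 6977/2160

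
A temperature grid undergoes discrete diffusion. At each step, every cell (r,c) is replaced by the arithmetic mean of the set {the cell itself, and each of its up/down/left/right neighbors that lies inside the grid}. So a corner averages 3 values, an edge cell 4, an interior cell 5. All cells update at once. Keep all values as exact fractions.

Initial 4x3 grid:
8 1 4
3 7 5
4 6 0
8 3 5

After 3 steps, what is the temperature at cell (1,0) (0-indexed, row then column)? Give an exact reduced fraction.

Answer: 11483/2400

Derivation:
Step 1: cell (1,0) = 11/2
Step 2: cell (1,0) = 383/80
Step 3: cell (1,0) = 11483/2400
Full grid after step 3:
  3313/720 15937/3600 2201/540
  11483/2400 26537/6000 7331/1800
  3921/800 26527/6000 14657/3600
  695/144 32809/7200 865/216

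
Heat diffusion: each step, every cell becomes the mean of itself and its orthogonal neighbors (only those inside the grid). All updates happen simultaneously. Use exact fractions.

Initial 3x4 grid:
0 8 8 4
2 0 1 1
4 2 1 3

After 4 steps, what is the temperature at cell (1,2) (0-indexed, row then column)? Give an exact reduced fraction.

Answer: 338197/120000

Derivation:
Step 1: cell (1,2) = 11/5
Step 2: cell (1,2) = 281/100
Step 3: cell (1,2) = 681/250
Step 4: cell (1,2) = 338197/120000
Full grid after step 4:
  47657/16200 687581/216000 708641/216000 429361/129600
  378989/144000 19967/7500 338197/120000 803033/288000
  146803/64800 250103/108000 246383/108000 307211/129600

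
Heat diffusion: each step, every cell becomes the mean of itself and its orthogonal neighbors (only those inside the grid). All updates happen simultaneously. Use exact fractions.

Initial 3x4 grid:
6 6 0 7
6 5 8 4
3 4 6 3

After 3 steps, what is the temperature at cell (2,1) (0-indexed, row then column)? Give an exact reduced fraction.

Step 1: cell (2,1) = 9/2
Step 2: cell (2,1) = 1193/240
Step 3: cell (2,1) = 34349/7200
Full grid after step 3:
  1883/360 123/25 17867/3600 2479/540
  17827/3600 30827/6000 9499/2000 11783/2400
  10703/2160 34349/7200 35909/7200 10241/2160

Answer: 34349/7200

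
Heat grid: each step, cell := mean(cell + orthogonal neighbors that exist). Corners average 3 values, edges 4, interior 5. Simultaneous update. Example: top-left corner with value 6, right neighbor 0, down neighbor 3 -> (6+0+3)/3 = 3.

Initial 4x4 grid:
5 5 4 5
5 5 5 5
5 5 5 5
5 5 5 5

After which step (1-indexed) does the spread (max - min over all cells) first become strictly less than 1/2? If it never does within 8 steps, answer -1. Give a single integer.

Answer: 1

Derivation:
Step 1: max=5, min=14/3, spread=1/3
  -> spread < 1/2 first at step 1
Step 2: max=5, min=569/120, spread=31/120
Step 3: max=5, min=5189/1080, spread=211/1080
Step 4: max=5, min=523157/108000, spread=16843/108000
Step 5: max=44921/9000, min=4721357/972000, spread=130111/972000
Step 6: max=2692841/540000, min=142157633/29160000, spread=3255781/29160000
Step 7: max=2688893/540000, min=4273646309/874800000, spread=82360351/874800000
Step 8: max=483493559/97200000, min=128468683109/26244000000, spread=2074577821/26244000000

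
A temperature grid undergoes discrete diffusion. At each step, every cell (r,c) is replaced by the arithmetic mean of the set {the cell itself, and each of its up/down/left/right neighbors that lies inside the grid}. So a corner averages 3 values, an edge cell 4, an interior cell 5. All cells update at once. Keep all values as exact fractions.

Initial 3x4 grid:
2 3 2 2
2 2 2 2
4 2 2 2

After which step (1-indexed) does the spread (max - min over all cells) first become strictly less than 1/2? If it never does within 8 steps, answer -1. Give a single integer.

Step 1: max=8/3, min=2, spread=2/3
Step 2: max=23/9, min=2, spread=5/9
Step 3: max=659/270, min=49/24, spread=431/1080
  -> spread < 1/2 first at step 3
Step 4: max=155017/64800, min=18631/9000, spread=104369/324000
Step 5: max=9148373/3888000, min=282641/135000, spread=5041561/19440000
Step 6: max=542777527/233280000, min=68495701/32400000, spread=248042399/1166400000
Step 7: max=32274741293/13996800000, min=2071204267/972000000, spread=12246999241/69984000000
Step 8: max=1923087899287/839808000000, min=250228679731/116640000000, spread=607207026119/4199040000000

Answer: 3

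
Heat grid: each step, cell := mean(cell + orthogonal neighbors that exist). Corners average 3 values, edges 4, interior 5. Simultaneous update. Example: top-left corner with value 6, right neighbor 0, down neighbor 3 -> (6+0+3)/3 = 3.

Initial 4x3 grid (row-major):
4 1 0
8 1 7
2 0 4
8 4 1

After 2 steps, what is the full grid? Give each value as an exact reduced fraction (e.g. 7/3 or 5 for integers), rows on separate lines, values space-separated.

After step 1:
  13/3 3/2 8/3
  15/4 17/5 3
  9/2 11/5 3
  14/3 13/4 3
After step 2:
  115/36 119/40 43/18
  959/240 277/100 181/60
  907/240 327/100 14/5
  149/36 787/240 37/12

Answer: 115/36 119/40 43/18
959/240 277/100 181/60
907/240 327/100 14/5
149/36 787/240 37/12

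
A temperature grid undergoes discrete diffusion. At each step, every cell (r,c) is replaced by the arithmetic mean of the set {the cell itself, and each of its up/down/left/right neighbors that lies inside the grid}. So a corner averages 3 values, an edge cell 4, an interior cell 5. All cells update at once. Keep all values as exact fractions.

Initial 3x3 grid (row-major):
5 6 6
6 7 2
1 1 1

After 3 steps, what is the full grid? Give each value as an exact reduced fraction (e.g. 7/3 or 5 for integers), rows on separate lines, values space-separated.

Answer: 10819/2160 17887/3600 2461/540
62923/14400 24251/6000 1543/400
7489/2160 7783/2400 3217/1080

Derivation:
After step 1:
  17/3 6 14/3
  19/4 22/5 4
  8/3 5/2 4/3
After step 2:
  197/36 311/60 44/9
  1049/240 433/100 18/5
  119/36 109/40 47/18
After step 3:
  10819/2160 17887/3600 2461/540
  62923/14400 24251/6000 1543/400
  7489/2160 7783/2400 3217/1080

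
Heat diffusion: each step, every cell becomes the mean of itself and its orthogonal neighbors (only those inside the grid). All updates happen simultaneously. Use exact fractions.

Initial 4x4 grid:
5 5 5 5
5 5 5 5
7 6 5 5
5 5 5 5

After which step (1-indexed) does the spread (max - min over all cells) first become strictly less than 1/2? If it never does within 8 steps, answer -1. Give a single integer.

Step 1: max=23/4, min=5, spread=3/4
Step 2: max=1351/240, min=5, spread=151/240
Step 3: max=5963/1080, min=5, spread=563/1080
Step 4: max=35359/6480, min=3013/600, spread=14093/32400
  -> spread < 1/2 first at step 4
Step 5: max=5262293/972000, min=18157/3600, spread=359903/972000
Step 6: max=31345543/5832000, min=911521/180000, spread=9061313/29160000
Step 7: max=4675850423/874800000, min=329407/64800, spread=228855923/874800000
Step 8: max=27924404179/5248800000, min=2478752753/486000000, spread=5769372233/26244000000

Answer: 4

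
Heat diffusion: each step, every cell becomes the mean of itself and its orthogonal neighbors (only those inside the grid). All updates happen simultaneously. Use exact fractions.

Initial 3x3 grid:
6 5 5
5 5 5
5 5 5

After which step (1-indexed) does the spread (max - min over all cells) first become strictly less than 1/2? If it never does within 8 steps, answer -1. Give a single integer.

Step 1: max=16/3, min=5, spread=1/3
  -> spread < 1/2 first at step 1
Step 2: max=95/18, min=5, spread=5/18
Step 3: max=1121/216, min=5, spread=41/216
Step 4: max=66931/12960, min=1811/360, spread=347/2592
Step 5: max=3994937/777600, min=18157/3600, spread=2921/31104
Step 6: max=239108539/46656000, min=2185483/432000, spread=24611/373248
Step 7: max=14315522033/2799360000, min=49256741/9720000, spread=207329/4478976
Step 8: max=857837952451/167961600000, min=2630801599/518400000, spread=1746635/53747712

Answer: 1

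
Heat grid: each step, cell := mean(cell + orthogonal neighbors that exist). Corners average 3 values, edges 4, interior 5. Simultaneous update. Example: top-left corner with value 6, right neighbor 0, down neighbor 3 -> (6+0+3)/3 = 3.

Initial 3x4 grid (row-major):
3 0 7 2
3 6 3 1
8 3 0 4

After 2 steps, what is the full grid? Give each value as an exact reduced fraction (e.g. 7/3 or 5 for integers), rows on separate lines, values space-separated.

Answer: 11/3 3 103/30 53/18
11/3 393/100 72/25 109/40
167/36 173/48 709/240 20/9

Derivation:
After step 1:
  2 4 3 10/3
  5 3 17/5 5/2
  14/3 17/4 5/2 5/3
After step 2:
  11/3 3 103/30 53/18
  11/3 393/100 72/25 109/40
  167/36 173/48 709/240 20/9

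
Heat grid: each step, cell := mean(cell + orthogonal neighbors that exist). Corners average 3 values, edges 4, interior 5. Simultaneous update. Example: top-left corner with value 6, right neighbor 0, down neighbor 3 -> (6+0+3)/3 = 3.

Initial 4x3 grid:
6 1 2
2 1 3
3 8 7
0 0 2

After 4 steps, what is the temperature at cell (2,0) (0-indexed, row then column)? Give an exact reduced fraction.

Answer: 23023/8000

Derivation:
Step 1: cell (2,0) = 13/4
Step 2: cell (2,0) = 221/80
Step 3: cell (2,0) = 2317/800
Step 4: cell (2,0) = 23023/8000
Full grid after step 4:
  30853/10800 417329/144000 31753/10800
  212447/72000 182281/60000 228197/72000
  23023/8000 62577/20000 26273/8000
  10061/3600 142933/48000 11711/3600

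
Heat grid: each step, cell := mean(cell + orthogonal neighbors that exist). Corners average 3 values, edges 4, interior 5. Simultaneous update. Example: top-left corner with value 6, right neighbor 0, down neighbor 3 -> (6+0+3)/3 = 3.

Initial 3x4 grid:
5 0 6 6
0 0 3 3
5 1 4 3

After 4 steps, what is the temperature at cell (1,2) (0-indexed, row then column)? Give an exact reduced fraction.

Answer: 214577/72000

Derivation:
Step 1: cell (1,2) = 16/5
Step 2: cell (1,2) = 57/20
Step 3: cell (1,2) = 1877/600
Step 4: cell (1,2) = 214577/72000
Full grid after step 4:
  29903/12960 6893/2700 11603/3600 30671/8640
  184621/86400 45373/18000 214577/72000 600169/172800
  298/135 34021/14400 125911/43200 83363/25920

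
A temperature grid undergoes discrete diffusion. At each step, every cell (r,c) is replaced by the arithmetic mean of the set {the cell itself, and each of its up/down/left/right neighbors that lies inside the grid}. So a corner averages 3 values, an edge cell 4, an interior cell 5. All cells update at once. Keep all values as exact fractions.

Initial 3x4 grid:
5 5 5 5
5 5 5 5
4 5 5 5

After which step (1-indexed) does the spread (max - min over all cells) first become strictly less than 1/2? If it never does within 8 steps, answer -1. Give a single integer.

Answer: 1

Derivation:
Step 1: max=5, min=14/3, spread=1/3
  -> spread < 1/2 first at step 1
Step 2: max=5, min=85/18, spread=5/18
Step 3: max=5, min=1039/216, spread=41/216
Step 4: max=5, min=125383/25920, spread=4217/25920
Step 5: max=35921/7200, min=7566851/1555200, spread=38417/311040
Step 6: max=717403/144000, min=455359789/93312000, spread=1903471/18662400
Step 7: max=21484241/4320000, min=27392610911/5598720000, spread=18038617/223948800
Step 8: max=1931073241/388800000, min=1646347817149/335923200000, spread=883978523/13436928000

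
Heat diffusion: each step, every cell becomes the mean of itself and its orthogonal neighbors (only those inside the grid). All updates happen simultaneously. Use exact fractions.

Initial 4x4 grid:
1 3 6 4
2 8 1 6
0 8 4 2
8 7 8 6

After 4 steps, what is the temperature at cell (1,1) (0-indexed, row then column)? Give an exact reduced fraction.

Answer: 258871/60000

Derivation:
Step 1: cell (1,1) = 22/5
Step 2: cell (1,1) = 441/100
Step 3: cell (1,1) = 8361/2000
Step 4: cell (1,1) = 258871/60000
Full grid after step 4:
  80021/21600 139997/36000 457639/108000 55069/12960
  289829/72000 258871/60000 796331/180000 976493/216000
  114343/24000 297419/60000 905831/180000 1047869/216000
  38251/7200 197467/36000 585937/108000 68113/12960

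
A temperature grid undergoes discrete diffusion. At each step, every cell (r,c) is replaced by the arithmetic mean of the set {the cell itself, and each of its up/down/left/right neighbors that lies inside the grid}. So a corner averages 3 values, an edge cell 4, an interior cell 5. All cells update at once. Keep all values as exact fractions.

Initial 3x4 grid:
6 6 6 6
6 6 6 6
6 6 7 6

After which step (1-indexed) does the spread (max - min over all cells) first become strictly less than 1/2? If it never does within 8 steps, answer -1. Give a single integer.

Answer: 1

Derivation:
Step 1: max=19/3, min=6, spread=1/3
  -> spread < 1/2 first at step 1
Step 2: max=751/120, min=6, spread=31/120
Step 3: max=6691/1080, min=6, spread=211/1080
Step 4: max=664897/108000, min=10847/1800, spread=14077/108000
Step 5: max=5972407/972000, min=651683/108000, spread=5363/48600
Step 6: max=178700809/29160000, min=362869/60000, spread=93859/1166400
Step 7: max=10707874481/1749600000, min=588536467/97200000, spread=4568723/69984000
Step 8: max=641636435629/104976000000, min=17677618889/2916000000, spread=8387449/167961600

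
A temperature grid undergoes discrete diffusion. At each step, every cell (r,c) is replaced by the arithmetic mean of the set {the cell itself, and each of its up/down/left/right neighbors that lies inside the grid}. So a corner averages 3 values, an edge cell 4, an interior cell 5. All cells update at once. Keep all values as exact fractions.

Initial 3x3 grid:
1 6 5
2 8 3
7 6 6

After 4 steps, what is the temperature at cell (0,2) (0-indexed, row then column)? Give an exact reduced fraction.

Answer: 64301/12960

Derivation:
Step 1: cell (0,2) = 14/3
Step 2: cell (0,2) = 91/18
Step 3: cell (0,2) = 1045/216
Step 4: cell (0,2) = 64301/12960
Full grid after step 4:
  741/160 203351/43200 64301/12960
  45953/9600 364123/72000 442177/86400
  44329/8640 300943/57600 46649/8640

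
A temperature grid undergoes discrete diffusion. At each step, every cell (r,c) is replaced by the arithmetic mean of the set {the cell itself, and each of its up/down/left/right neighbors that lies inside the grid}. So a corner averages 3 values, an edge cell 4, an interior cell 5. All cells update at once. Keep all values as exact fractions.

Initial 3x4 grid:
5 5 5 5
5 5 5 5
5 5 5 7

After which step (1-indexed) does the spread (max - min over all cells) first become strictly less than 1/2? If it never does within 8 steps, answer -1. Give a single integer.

Answer: 3

Derivation:
Step 1: max=17/3, min=5, spread=2/3
Step 2: max=50/9, min=5, spread=5/9
Step 3: max=581/108, min=5, spread=41/108
  -> spread < 1/2 first at step 3
Step 4: max=69017/12960, min=5, spread=4217/12960
Step 5: max=4097149/777600, min=18079/3600, spread=38417/155520
Step 6: max=244480211/46656000, min=362597/72000, spread=1903471/9331200
Step 7: max=14597789089/2799360000, min=10915759/2160000, spread=18038617/111974400
Step 8: max=873076182851/167961600000, min=984926759/194400000, spread=883978523/6718464000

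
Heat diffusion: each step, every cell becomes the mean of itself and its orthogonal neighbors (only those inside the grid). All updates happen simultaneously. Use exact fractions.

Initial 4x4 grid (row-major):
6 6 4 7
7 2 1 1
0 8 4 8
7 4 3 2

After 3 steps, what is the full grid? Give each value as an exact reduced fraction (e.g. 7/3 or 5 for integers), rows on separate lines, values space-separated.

After step 1:
  19/3 9/2 9/2 4
  15/4 24/5 12/5 17/4
  11/2 18/5 24/5 15/4
  11/3 11/2 13/4 13/3
After step 2:
  175/36 151/30 77/20 17/4
  1223/240 381/100 83/20 18/5
  991/240 121/25 89/25 257/60
  44/9 961/240 1073/240 34/9
After step 3:
  10793/2160 15799/3600 1037/240 39/10
  32213/7200 5503/1200 1897/500 977/240
  34117/7200 6103/1500 5113/1200 13699/3600
  586/135 32767/7200 28463/7200 9023/2160

Answer: 10793/2160 15799/3600 1037/240 39/10
32213/7200 5503/1200 1897/500 977/240
34117/7200 6103/1500 5113/1200 13699/3600
586/135 32767/7200 28463/7200 9023/2160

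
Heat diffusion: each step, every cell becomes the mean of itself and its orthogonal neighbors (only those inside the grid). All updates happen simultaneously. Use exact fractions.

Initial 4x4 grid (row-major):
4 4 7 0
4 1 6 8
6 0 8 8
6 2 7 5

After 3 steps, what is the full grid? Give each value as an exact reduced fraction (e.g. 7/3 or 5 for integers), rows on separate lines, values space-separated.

Answer: 137/36 9943/2400 11071/2400 47/9
9353/2400 2043/500 632/125 13241/2400
28387/7200 1642/375 7867/1500 43747/7200
559/135 32197/7200 39277/7200 3277/540

Derivation:
After step 1:
  4 4 17/4 5
  15/4 3 6 11/2
  4 17/5 29/5 29/4
  14/3 15/4 11/2 20/3
After step 2:
  47/12 61/16 77/16 59/12
  59/16 403/100 491/100 95/16
  949/240 399/100 559/100 1513/240
  149/36 1039/240 1303/240 233/36
After step 3:
  137/36 9943/2400 11071/2400 47/9
  9353/2400 2043/500 632/125 13241/2400
  28387/7200 1642/375 7867/1500 43747/7200
  559/135 32197/7200 39277/7200 3277/540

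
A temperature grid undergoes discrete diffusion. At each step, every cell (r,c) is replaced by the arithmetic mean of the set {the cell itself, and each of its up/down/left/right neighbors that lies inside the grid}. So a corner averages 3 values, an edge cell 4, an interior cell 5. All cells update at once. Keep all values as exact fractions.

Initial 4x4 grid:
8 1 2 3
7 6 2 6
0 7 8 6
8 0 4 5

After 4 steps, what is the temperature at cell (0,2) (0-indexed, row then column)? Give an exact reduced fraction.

Step 1: cell (0,2) = 2
Step 2: cell (0,2) = 883/240
Step 3: cell (0,2) = 27433/7200
Step 4: cell (0,2) = 890323/216000
Full grid after step 4:
  74669/16200 941771/216000 890323/216000 261133/64800
  1014401/216000 25552/5625 793627/180000 239677/54000
  986857/216000 834703/180000 47237/10000 86897/18000
  289897/64800 487121/108000 172399/36000 53459/10800

Answer: 890323/216000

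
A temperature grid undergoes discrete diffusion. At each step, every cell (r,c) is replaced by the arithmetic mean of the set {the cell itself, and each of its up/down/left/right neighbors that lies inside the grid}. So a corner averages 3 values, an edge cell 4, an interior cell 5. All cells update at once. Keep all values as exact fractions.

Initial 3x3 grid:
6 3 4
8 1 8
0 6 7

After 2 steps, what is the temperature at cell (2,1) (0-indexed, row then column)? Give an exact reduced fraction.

Answer: 611/120

Derivation:
Step 1: cell (2,1) = 7/2
Step 2: cell (2,1) = 611/120
Full grid after step 2:
  155/36 581/120 9/2
  1157/240 419/100 111/20
  143/36 611/120 31/6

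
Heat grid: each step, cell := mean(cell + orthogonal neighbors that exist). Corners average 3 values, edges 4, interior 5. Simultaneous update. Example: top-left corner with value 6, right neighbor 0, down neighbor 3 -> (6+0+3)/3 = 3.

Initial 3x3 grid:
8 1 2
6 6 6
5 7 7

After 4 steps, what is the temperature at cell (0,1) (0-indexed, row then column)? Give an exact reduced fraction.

Answer: 471487/96000

Derivation:
Step 1: cell (0,1) = 17/4
Step 2: cell (0,1) = 349/80
Step 3: cell (0,1) = 22963/4800
Step 4: cell (0,1) = 471487/96000
Full grid after step 4:
  111079/21600 471487/96000 11581/2400
  524987/96000 240937/45000 4469383/864000
  41893/7200 4937383/864000 362887/64800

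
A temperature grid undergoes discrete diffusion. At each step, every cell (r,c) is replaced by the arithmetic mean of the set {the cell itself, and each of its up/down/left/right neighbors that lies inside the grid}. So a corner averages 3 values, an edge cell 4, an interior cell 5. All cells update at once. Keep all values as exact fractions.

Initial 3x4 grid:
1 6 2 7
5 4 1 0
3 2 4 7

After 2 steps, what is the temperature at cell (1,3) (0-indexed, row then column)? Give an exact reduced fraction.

Answer: 757/240

Derivation:
Step 1: cell (1,3) = 15/4
Step 2: cell (1,3) = 757/240
Full grid after step 2:
  7/2 297/80 249/80 43/12
  851/240 311/100 341/100 757/240
  59/18 821/240 757/240 131/36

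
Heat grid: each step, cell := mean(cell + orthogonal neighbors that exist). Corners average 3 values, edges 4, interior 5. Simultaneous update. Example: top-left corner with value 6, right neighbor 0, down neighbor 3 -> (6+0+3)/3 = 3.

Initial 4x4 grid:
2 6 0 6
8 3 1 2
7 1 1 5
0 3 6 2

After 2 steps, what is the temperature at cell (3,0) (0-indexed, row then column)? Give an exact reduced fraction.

Step 1: cell (3,0) = 10/3
Step 2: cell (3,0) = 59/18
Full grid after step 2:
  157/36 227/60 151/60 113/36
  68/15 319/100 59/20 151/60
  23/6 161/50 127/50 197/60
  59/18 71/24 379/120 59/18

Answer: 59/18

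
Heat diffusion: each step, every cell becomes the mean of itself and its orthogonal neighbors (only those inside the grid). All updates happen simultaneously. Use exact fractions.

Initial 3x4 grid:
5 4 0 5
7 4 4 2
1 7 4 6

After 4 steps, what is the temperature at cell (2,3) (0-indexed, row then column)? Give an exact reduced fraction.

Step 1: cell (2,3) = 4
Step 2: cell (2,3) = 9/2
Step 3: cell (2,3) = 1423/360
Step 4: cell (2,3) = 34999/8640
Full grid after step 4:
  109859/25920 88571/21600 77357/21600 91967/25920
  779503/172800 296723/72000 287063/72000 631231/172800
  38663/8640 21413/4800 58663/14400 34999/8640

Answer: 34999/8640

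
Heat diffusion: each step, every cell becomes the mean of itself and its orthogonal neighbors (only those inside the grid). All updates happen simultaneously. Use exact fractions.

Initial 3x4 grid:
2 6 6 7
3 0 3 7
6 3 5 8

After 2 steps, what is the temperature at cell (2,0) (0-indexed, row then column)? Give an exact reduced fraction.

Answer: 41/12

Derivation:
Step 1: cell (2,0) = 4
Step 2: cell (2,0) = 41/12
Full grid after step 2:
  119/36 47/12 149/30 221/36
  161/48 339/100 237/50 1427/240
  41/12 61/16 1147/240 53/9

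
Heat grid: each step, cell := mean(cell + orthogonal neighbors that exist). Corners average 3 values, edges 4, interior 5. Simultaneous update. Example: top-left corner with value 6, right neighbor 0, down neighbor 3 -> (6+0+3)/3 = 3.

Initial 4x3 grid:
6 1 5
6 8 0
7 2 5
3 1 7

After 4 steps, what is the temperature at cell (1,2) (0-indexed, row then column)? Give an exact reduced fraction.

Step 1: cell (1,2) = 9/2
Step 2: cell (1,2) = 67/20
Step 3: cell (1,2) = 61/15
Step 4: cell (1,2) = 467/120
Full grid after step 4:
  60427/12960 36173/8640 2909/720
  38819/8640 157741/36000 467/120
  192779/43200 97829/24000 43651/10800
  21365/5184 78539/19200 19999/5184

Answer: 467/120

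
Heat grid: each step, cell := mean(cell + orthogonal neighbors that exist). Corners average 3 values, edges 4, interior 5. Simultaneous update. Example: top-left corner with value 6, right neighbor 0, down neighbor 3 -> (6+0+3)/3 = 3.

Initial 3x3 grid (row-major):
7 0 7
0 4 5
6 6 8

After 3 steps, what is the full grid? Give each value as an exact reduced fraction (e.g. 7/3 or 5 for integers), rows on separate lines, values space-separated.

Answer: 1519/432 1205/288 35/8
2389/576 1021/240 739/144
623/144 46/9 142/27

Derivation:
After step 1:
  7/3 9/2 4
  17/4 3 6
  4 6 19/3
After step 2:
  133/36 83/24 29/6
  163/48 19/4 29/6
  19/4 29/6 55/9
After step 3:
  1519/432 1205/288 35/8
  2389/576 1021/240 739/144
  623/144 46/9 142/27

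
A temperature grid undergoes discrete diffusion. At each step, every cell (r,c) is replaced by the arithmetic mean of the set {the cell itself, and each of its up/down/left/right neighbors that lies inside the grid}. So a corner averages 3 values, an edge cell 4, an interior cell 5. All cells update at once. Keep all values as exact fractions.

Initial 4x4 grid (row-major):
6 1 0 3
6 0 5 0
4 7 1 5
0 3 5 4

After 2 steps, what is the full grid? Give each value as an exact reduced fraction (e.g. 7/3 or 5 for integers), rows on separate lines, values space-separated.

Answer: 121/36 91/30 31/20 13/6
983/240 11/4 151/50 159/80
163/48 97/25 291/100 901/240
31/9 37/12 61/15 125/36

Derivation:
After step 1:
  13/3 7/4 9/4 1
  4 19/5 6/5 13/4
  17/4 3 23/5 5/2
  7/3 15/4 13/4 14/3
After step 2:
  121/36 91/30 31/20 13/6
  983/240 11/4 151/50 159/80
  163/48 97/25 291/100 901/240
  31/9 37/12 61/15 125/36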